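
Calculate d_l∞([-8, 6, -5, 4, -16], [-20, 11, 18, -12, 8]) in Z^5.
24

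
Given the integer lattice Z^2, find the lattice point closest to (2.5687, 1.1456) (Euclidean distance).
(3, 1)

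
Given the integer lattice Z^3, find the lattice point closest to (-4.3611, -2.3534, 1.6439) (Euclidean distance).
(-4, -2, 2)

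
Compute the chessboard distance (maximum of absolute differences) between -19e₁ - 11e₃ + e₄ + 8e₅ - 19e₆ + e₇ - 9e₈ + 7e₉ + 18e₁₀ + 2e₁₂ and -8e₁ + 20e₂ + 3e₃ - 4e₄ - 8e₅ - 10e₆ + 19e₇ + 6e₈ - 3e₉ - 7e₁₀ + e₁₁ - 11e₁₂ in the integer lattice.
25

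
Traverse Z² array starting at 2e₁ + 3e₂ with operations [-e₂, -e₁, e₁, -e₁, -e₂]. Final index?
(1, 1)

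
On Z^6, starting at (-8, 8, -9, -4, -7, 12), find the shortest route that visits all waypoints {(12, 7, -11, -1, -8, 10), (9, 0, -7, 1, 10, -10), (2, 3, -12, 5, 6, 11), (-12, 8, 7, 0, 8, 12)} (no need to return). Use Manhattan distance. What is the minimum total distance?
173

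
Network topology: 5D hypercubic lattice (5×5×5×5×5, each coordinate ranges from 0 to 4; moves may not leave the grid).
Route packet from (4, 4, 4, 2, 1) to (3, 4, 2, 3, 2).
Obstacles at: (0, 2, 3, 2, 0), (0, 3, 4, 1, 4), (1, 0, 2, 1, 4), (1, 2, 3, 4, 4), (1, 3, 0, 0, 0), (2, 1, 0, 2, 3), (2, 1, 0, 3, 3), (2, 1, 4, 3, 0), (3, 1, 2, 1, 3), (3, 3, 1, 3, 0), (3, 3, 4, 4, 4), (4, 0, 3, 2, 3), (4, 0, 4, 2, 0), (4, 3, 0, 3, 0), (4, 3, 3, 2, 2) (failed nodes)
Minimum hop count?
5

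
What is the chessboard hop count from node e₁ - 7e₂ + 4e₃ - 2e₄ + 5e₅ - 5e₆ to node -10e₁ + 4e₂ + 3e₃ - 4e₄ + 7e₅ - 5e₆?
11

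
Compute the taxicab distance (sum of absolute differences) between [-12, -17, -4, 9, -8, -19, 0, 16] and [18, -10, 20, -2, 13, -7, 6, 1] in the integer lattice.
126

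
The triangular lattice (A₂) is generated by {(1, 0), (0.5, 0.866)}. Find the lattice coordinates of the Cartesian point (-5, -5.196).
-2b₁ - 6b₂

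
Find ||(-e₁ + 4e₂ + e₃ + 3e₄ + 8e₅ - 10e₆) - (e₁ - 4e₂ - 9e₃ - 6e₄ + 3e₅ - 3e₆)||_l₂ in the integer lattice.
17.9722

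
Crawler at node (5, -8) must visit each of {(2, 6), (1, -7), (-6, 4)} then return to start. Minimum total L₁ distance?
50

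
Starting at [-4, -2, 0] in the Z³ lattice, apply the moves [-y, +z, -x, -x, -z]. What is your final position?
(-6, -3, 0)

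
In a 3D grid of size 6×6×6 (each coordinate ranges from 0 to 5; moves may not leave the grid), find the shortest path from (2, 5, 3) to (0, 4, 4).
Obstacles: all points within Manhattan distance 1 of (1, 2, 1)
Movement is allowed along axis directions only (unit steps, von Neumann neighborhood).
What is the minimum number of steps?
4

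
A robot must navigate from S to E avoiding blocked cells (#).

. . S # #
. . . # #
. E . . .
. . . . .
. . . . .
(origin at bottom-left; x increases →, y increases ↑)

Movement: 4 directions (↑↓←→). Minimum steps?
3
(one shortest path: (2, 4) → (1, 4) → (1, 3) → (1, 2))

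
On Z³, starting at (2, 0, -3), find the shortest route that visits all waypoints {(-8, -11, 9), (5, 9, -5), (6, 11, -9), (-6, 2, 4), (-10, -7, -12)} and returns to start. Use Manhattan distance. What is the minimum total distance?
122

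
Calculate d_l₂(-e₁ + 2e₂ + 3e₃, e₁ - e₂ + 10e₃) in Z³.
7.87401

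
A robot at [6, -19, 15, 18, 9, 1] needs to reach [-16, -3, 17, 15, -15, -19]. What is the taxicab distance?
87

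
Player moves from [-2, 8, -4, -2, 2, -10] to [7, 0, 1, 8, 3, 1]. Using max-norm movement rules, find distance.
11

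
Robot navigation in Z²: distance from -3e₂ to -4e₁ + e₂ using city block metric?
8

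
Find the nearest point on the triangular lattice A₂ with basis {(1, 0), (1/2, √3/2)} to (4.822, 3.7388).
(5, 3.464)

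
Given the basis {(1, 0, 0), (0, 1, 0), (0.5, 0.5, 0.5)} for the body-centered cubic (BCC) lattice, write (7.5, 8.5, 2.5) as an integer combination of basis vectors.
5b₁ + 6b₂ + 5b₃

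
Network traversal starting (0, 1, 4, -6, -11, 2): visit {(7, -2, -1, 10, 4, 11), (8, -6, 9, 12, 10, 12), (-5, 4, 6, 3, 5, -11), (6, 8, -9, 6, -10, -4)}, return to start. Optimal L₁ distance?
232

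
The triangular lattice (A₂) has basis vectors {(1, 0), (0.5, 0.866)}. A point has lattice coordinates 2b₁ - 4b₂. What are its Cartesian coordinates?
(0, -3.464)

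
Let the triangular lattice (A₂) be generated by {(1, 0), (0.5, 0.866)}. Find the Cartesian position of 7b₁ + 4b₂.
(9, 3.464)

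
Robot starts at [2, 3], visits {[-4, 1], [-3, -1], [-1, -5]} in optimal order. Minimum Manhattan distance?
17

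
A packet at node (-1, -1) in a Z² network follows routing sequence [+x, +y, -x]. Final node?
(-1, 0)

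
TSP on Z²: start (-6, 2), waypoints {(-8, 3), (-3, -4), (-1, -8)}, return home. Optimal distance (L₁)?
36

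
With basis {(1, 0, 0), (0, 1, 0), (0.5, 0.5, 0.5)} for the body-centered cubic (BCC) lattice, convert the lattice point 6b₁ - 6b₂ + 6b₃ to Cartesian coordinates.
(9, -3, 3)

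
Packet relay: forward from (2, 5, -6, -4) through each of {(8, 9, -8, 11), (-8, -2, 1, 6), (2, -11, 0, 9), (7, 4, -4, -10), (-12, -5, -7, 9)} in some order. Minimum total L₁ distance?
122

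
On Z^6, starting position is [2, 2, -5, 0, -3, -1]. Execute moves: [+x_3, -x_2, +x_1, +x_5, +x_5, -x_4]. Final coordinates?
(3, 1, -4, -1, -1, -1)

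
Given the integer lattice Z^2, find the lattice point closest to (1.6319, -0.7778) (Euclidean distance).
(2, -1)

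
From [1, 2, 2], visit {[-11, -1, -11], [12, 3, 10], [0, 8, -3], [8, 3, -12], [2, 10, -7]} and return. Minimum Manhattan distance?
118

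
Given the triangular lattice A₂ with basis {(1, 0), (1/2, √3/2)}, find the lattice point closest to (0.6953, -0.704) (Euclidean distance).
(0.5, -0.866)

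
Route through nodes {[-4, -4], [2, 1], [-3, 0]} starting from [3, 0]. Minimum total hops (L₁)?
13
(one optimal route: (3, 0) → (2, 1) → (-3, 0) → (-4, -4))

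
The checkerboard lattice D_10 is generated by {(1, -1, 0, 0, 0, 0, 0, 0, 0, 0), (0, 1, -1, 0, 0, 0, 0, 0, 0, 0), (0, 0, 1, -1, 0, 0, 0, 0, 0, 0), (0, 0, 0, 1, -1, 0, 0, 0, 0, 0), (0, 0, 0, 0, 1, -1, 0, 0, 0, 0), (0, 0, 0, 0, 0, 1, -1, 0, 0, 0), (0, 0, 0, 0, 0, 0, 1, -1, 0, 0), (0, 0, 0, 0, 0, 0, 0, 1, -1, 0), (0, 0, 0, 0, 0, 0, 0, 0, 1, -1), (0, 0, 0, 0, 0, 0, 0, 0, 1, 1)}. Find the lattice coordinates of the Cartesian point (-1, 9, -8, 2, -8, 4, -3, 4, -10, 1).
-b₁ + 8b₂ + 2b₄ - 6b₅ - 2b₆ - 5b₇ - b₈ - 6b₉ - 5b₁₀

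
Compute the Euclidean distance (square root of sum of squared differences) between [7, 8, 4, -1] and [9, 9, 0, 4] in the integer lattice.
6.78233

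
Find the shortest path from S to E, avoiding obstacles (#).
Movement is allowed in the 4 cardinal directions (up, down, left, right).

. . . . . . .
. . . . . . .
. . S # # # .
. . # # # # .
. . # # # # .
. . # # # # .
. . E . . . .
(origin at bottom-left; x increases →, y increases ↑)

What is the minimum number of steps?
6
(one shortest path: (2, 4) → (1, 4) → (1, 3) → (1, 2) → (1, 1) → (1, 0) → (2, 0))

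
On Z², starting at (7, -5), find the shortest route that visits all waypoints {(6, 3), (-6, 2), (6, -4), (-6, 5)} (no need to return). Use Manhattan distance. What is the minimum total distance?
25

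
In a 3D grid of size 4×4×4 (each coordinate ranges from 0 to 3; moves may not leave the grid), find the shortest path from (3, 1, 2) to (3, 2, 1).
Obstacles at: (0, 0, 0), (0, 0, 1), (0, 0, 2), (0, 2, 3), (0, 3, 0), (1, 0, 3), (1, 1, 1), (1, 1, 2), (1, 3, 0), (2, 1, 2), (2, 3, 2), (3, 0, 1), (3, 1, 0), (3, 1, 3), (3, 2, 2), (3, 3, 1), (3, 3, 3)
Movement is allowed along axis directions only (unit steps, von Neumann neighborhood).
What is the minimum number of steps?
2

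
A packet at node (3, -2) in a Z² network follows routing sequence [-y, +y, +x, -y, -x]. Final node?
(3, -3)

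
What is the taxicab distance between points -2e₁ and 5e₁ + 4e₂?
11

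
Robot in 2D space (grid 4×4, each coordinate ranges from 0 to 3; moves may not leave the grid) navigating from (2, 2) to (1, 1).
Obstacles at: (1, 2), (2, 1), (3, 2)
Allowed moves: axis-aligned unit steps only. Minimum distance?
6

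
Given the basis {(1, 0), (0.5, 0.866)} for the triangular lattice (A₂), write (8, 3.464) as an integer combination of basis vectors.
6b₁ + 4b₂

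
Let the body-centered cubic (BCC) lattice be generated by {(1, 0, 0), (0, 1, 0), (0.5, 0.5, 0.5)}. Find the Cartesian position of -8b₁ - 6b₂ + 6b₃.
(-5, -3, 3)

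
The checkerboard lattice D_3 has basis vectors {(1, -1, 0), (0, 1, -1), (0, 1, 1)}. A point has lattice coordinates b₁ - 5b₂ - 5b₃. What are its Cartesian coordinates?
(1, -11, 0)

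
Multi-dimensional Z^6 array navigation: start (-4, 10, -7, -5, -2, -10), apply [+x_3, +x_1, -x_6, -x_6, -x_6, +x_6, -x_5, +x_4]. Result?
(-3, 10, -6, -4, -3, -12)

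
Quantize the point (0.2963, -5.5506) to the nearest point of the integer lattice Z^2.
(0, -6)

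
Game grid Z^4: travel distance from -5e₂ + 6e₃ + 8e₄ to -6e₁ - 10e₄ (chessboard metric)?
18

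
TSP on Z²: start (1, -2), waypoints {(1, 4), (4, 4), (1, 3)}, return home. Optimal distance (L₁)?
18
(one optimal route: (1, -2) → (1, 4) → (4, 4) → (1, 3) → (1, -2))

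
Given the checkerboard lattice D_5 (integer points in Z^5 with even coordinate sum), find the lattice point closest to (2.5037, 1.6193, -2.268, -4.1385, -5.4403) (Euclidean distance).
(3, 2, -2, -4, -5)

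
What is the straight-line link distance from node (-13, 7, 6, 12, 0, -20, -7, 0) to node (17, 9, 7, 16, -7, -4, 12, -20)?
44.5758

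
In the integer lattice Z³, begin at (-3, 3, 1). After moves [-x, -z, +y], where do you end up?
(-4, 4, 0)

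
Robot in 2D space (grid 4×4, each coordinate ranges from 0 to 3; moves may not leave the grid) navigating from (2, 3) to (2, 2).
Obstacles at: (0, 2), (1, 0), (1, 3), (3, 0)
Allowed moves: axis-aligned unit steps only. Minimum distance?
1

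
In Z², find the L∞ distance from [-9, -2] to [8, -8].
17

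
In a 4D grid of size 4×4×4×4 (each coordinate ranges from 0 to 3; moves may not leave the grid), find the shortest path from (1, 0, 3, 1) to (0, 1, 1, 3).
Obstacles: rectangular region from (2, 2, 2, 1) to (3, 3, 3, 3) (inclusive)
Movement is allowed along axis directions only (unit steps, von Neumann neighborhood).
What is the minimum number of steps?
6
(one shortest path: (1, 0, 3, 1) → (0, 0, 3, 1) → (0, 1, 3, 1) → (0, 1, 2, 1) → (0, 1, 1, 1) → (0, 1, 1, 2) → (0, 1, 1, 3))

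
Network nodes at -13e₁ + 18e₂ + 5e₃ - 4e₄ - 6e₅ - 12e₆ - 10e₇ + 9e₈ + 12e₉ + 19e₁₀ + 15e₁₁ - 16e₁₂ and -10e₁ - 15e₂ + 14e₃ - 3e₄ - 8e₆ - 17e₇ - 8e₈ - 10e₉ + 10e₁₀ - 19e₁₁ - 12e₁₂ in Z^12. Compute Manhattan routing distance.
149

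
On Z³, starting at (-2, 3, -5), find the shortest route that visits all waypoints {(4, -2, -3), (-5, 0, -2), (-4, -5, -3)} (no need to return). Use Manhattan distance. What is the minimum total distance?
27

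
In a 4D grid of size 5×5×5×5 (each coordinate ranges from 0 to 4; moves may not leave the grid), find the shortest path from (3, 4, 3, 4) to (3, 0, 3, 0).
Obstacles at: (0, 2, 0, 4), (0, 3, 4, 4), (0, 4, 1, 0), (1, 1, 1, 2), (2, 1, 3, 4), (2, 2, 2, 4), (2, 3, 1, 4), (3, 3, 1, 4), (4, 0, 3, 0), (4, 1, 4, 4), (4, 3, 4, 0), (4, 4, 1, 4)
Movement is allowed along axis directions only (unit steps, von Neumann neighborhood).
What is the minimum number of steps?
8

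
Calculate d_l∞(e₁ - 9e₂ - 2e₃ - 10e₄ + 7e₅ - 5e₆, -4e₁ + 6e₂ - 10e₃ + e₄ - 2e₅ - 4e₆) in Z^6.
15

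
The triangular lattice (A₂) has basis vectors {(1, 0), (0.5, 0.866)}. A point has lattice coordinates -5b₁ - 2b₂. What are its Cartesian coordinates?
(-6, -1.732)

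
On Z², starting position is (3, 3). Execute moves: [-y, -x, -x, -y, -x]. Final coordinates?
(0, 1)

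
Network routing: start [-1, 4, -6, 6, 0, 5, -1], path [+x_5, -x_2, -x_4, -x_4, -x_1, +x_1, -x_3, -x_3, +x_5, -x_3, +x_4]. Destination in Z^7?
(-1, 3, -9, 5, 2, 5, -1)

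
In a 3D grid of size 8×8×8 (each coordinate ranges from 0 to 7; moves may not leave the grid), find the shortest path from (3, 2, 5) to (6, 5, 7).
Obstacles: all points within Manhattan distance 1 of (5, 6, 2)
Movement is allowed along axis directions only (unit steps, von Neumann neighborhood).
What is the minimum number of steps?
8
(one shortest path: (3, 2, 5) → (4, 2, 5) → (5, 2, 5) → (6, 2, 5) → (6, 3, 5) → (6, 4, 5) → (6, 5, 5) → (6, 5, 6) → (6, 5, 7))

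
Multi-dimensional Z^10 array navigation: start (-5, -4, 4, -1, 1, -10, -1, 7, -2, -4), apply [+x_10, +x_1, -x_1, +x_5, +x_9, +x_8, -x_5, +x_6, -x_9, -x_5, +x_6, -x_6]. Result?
(-5, -4, 4, -1, 0, -9, -1, 8, -2, -3)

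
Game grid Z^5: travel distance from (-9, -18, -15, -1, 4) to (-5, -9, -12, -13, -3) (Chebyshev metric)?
12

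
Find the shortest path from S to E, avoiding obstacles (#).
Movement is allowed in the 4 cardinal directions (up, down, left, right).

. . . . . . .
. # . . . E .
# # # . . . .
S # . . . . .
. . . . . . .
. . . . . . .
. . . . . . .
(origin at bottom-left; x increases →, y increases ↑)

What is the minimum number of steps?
9
(one shortest path: (0, 3) → (0, 2) → (1, 2) → (2, 2) → (3, 2) → (4, 2) → (5, 2) → (5, 3) → (5, 4) → (5, 5))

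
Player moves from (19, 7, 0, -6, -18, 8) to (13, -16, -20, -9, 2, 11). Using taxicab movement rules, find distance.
75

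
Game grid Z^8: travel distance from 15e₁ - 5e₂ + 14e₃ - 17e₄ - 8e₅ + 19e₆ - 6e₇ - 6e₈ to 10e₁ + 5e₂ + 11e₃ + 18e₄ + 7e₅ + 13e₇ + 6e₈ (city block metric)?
118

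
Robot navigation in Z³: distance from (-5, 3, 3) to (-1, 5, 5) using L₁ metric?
8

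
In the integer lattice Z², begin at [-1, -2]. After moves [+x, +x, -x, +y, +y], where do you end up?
(0, 0)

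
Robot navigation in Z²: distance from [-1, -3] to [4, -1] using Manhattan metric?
7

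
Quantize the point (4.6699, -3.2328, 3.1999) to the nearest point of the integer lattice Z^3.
(5, -3, 3)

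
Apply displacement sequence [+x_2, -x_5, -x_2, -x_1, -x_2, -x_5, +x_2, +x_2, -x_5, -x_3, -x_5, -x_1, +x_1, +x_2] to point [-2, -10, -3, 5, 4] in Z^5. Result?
(-3, -8, -4, 5, 0)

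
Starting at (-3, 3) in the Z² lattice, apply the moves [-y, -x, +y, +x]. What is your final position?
(-3, 3)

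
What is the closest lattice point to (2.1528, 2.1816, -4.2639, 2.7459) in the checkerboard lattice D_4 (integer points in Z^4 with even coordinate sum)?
(2, 2, -5, 3)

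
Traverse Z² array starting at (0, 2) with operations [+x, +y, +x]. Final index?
(2, 3)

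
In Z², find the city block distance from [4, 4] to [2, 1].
5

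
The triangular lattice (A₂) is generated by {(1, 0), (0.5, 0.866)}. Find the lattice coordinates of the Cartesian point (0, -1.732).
b₁ - 2b₂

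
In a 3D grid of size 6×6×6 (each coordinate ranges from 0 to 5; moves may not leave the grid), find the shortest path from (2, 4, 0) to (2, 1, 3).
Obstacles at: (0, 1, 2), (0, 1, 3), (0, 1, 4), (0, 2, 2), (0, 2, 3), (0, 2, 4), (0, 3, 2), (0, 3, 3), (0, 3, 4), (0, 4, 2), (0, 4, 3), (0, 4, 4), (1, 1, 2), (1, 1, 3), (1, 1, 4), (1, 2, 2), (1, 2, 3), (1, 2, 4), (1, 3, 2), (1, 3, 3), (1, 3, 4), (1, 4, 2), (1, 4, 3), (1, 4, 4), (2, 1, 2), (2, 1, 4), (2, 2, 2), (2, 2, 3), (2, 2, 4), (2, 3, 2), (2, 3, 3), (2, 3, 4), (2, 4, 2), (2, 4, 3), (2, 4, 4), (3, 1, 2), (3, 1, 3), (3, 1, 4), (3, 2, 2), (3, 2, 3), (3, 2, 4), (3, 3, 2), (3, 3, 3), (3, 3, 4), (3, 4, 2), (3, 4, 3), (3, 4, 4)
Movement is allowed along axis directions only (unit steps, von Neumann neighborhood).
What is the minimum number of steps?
8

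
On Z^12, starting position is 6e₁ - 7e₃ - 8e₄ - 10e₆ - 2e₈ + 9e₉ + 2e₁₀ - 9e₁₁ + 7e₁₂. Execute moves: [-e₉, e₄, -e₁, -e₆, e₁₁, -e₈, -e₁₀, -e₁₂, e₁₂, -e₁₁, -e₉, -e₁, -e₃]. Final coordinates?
(4, 0, -8, -7, 0, -11, 0, -3, 7, 1, -9, 7)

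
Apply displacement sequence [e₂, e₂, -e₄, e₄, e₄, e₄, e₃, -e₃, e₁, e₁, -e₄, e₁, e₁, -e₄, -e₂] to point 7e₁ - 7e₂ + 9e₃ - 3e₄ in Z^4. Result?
(11, -6, 9, -3)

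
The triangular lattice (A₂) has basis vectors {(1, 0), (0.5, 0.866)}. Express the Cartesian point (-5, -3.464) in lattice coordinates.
-3b₁ - 4b₂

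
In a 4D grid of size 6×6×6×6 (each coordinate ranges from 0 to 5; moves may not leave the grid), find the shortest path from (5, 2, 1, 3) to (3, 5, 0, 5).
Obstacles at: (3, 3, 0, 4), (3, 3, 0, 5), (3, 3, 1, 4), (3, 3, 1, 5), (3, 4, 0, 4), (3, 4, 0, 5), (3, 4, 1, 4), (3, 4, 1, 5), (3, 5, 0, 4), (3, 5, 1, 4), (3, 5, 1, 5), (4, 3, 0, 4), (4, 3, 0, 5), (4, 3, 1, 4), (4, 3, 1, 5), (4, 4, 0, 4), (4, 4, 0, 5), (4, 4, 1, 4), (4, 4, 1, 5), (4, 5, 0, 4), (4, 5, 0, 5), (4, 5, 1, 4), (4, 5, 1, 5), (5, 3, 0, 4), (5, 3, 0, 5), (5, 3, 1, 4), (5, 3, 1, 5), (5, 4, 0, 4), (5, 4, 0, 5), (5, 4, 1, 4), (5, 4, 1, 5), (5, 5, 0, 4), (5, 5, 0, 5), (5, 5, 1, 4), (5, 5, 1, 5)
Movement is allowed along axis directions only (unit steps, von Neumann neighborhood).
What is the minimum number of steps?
10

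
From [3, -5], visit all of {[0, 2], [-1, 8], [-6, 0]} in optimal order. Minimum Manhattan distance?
29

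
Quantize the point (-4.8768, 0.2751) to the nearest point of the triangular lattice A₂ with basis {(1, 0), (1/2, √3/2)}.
(-5, 0)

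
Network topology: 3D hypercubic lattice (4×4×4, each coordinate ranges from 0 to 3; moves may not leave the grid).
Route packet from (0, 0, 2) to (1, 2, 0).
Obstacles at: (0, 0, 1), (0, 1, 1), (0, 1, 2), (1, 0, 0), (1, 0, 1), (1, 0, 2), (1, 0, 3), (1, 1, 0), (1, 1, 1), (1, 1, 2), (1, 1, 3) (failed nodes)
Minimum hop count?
7
(one shortest path: (0, 0, 2) → (0, 0, 3) → (0, 1, 3) → (0, 2, 3) → (1, 2, 3) → (1, 2, 2) → (1, 2, 1) → (1, 2, 0))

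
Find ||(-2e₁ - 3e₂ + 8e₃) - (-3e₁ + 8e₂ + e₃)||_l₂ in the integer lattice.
13.0767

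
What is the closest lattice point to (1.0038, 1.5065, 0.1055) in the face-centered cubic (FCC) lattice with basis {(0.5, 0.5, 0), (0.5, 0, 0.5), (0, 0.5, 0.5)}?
(1, 1.5, 0.5)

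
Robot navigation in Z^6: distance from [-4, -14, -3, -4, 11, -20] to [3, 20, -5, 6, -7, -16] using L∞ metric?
34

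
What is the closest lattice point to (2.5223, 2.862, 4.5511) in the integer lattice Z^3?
(3, 3, 5)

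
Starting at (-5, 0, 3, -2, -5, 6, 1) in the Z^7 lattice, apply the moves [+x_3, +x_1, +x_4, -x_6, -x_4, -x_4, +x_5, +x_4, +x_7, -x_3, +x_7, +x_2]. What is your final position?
(-4, 1, 3, -2, -4, 5, 3)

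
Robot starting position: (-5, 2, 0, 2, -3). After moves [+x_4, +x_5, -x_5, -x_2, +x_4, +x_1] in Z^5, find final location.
(-4, 1, 0, 4, -3)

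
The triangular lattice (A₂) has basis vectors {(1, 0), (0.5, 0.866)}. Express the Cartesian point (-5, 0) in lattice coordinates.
-5b₁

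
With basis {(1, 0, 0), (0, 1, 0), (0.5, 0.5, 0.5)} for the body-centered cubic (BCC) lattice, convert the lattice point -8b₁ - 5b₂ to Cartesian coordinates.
(-8, -5, 0)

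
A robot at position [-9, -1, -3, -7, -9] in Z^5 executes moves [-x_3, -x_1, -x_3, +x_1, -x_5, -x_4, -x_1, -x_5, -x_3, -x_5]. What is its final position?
(-10, -1, -6, -8, -12)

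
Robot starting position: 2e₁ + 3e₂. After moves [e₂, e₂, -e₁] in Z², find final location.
(1, 5)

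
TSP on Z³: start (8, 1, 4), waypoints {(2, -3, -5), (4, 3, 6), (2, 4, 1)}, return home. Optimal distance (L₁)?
48
(one optimal route: (8, 1, 4) → (2, -3, -5) → (2, 4, 1) → (4, 3, 6) → (8, 1, 4))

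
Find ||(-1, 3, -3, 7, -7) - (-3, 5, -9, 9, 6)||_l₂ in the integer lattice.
14.7309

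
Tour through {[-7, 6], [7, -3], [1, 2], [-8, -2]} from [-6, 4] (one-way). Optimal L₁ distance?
36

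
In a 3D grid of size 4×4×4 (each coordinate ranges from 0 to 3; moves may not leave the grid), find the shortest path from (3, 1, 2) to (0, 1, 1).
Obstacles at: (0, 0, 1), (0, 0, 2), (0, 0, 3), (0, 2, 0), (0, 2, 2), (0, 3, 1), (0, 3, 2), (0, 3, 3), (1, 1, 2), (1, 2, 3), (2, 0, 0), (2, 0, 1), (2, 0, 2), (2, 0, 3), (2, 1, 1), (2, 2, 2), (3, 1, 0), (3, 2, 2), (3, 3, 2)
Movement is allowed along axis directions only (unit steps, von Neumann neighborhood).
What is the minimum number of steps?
6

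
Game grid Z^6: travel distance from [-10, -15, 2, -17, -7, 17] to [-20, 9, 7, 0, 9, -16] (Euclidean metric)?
48.3218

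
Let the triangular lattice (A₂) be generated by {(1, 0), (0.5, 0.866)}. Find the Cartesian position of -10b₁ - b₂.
(-10.5, -0.866)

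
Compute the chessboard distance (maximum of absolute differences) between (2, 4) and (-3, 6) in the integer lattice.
5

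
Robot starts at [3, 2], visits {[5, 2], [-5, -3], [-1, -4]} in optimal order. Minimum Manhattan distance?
19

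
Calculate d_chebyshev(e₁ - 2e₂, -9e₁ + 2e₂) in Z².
10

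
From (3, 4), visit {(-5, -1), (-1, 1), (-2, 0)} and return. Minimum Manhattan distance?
26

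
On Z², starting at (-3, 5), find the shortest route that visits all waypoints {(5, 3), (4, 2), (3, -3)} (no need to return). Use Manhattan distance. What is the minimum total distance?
18
(one optimal route: (-3, 5) → (5, 3) → (4, 2) → (3, -3))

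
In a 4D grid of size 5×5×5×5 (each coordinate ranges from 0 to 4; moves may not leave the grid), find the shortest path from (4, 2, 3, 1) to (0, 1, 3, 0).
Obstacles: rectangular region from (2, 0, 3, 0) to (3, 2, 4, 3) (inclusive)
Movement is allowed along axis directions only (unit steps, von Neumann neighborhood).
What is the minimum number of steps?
8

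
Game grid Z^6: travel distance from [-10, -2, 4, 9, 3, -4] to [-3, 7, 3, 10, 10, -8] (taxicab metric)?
29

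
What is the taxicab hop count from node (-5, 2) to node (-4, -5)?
8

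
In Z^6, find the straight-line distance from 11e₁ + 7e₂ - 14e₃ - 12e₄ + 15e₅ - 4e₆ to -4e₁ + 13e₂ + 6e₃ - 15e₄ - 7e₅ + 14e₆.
38.4448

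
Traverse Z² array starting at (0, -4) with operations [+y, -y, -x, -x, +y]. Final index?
(-2, -3)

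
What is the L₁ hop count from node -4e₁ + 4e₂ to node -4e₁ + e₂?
3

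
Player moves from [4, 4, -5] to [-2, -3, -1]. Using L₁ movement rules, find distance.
17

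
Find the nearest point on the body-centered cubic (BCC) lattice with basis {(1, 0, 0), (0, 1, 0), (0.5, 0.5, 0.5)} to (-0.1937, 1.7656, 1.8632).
(0, 2, 2)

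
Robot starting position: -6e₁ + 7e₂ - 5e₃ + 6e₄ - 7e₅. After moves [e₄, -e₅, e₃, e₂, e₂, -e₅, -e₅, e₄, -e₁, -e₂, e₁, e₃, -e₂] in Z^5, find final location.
(-6, 7, -3, 8, -10)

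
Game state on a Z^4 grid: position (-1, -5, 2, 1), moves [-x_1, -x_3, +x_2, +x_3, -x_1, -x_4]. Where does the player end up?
(-3, -4, 2, 0)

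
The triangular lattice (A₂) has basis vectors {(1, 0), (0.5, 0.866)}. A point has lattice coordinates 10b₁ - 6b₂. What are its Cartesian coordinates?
(7, -5.196)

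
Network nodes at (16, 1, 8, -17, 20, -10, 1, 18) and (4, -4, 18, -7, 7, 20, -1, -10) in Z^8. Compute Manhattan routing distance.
110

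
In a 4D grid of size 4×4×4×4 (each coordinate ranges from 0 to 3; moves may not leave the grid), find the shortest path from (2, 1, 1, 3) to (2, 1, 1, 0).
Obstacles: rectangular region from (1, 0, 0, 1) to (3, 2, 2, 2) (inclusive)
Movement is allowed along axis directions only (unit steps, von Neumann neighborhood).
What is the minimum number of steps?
7
(one shortest path: (2, 1, 1, 3) → (1, 1, 1, 3) → (0, 1, 1, 3) → (0, 1, 1, 2) → (0, 1, 1, 1) → (0, 1, 1, 0) → (1, 1, 1, 0) → (2, 1, 1, 0))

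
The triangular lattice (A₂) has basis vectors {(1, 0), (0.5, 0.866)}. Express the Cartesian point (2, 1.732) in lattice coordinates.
b₁ + 2b₂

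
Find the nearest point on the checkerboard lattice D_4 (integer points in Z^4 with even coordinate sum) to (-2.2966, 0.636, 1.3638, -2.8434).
(-2, 0, 1, -3)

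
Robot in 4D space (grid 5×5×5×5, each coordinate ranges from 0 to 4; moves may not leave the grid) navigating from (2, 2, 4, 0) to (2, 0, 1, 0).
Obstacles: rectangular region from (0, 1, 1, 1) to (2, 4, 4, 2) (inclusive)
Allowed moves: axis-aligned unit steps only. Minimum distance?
5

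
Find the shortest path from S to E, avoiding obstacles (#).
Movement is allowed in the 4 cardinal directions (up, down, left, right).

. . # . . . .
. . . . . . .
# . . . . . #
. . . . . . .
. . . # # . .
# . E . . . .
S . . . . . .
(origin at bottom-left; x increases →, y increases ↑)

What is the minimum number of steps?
3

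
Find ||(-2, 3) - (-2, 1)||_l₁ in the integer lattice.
2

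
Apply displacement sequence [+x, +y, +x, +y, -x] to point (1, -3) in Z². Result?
(2, -1)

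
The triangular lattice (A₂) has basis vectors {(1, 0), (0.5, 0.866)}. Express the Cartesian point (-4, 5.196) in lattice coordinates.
-7b₁ + 6b₂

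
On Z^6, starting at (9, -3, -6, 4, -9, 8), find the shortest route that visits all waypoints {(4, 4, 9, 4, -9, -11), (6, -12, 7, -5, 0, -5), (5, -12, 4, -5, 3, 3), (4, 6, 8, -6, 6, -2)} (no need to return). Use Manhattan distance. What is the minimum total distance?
129
(one optimal route: (9, -3, -6, 4, -9, 8) → (4, 4, 9, 4, -9, -11) → (4, 6, 8, -6, 6, -2) → (6, -12, 7, -5, 0, -5) → (5, -12, 4, -5, 3, 3))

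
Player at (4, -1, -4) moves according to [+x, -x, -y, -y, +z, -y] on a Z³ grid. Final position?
(4, -4, -3)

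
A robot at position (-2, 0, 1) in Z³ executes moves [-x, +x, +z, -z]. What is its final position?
(-2, 0, 1)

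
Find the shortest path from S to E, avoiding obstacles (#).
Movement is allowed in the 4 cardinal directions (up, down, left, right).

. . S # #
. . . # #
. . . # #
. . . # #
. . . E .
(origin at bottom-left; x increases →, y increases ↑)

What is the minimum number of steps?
5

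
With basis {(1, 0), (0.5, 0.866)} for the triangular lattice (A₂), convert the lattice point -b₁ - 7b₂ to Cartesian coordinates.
(-4.5, -6.062)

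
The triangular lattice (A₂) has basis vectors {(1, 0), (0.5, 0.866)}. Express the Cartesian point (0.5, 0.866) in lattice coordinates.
b₂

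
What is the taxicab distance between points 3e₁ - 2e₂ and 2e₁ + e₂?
4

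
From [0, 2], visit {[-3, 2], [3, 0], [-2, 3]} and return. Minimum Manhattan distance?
18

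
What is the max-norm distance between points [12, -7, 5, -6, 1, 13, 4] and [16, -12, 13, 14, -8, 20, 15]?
20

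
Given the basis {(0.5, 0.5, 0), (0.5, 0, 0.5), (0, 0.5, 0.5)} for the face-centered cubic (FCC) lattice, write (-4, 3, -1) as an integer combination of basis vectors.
-8b₂ + 6b₃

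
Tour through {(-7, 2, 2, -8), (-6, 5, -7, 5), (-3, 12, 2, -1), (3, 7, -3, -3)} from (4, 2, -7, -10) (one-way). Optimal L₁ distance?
82
(one optimal route: (4, 2, -7, -10) → (3, 7, -3, -3) → (-3, 12, 2, -1) → (-7, 2, 2, -8) → (-6, 5, -7, 5))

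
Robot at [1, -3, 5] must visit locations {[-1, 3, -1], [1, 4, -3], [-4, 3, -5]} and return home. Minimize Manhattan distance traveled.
44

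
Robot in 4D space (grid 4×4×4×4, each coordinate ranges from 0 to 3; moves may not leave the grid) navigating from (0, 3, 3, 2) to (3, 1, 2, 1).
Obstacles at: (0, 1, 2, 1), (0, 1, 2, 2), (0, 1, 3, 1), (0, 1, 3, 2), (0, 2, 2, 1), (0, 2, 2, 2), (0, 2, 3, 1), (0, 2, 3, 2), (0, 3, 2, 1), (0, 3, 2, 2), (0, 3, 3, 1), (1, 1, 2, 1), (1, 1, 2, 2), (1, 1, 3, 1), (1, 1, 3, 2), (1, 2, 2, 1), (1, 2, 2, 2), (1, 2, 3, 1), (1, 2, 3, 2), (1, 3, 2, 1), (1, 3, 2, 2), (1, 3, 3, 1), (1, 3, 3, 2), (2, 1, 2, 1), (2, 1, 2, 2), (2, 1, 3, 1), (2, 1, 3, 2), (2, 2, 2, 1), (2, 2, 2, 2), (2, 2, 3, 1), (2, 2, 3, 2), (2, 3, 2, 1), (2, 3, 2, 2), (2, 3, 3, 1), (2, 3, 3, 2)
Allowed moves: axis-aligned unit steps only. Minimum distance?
9
(one shortest path: (0, 3, 3, 2) → (0, 3, 3, 3) → (1, 3, 3, 3) → (2, 3, 3, 3) → (3, 3, 3, 3) → (3, 2, 3, 3) → (3, 1, 3, 3) → (3, 1, 2, 3) → (3, 1, 2, 2) → (3, 1, 2, 1))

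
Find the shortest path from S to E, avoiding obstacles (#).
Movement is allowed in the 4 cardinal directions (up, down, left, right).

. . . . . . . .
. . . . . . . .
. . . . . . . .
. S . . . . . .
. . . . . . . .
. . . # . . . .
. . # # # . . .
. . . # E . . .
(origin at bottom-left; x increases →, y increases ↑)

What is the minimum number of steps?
9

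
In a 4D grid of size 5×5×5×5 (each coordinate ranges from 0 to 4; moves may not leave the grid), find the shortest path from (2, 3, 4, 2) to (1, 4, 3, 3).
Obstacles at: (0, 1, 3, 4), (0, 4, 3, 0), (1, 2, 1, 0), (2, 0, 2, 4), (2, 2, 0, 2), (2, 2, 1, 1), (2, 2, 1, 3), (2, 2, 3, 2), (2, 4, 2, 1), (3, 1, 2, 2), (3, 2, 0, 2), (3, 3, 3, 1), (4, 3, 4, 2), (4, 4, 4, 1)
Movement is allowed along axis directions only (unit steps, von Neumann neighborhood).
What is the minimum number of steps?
4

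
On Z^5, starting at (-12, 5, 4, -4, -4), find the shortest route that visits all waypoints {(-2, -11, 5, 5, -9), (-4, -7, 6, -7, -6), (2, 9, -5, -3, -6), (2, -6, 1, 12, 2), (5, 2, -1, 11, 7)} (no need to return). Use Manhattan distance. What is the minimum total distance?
139
(one optimal route: (-12, 5, 4, -4, -4) → (2, 9, -5, -3, -6) → (-4, -7, 6, -7, -6) → (-2, -11, 5, 5, -9) → (2, -6, 1, 12, 2) → (5, 2, -1, 11, 7))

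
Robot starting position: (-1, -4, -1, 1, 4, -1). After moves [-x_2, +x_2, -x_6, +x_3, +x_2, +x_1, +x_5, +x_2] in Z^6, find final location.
(0, -2, 0, 1, 5, -2)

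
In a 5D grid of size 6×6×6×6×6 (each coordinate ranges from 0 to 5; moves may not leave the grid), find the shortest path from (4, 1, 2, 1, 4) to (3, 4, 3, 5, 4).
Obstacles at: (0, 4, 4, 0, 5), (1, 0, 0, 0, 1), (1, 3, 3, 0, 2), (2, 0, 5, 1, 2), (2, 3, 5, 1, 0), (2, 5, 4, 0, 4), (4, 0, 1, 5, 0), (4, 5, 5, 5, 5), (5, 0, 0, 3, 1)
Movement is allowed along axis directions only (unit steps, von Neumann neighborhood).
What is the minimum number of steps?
9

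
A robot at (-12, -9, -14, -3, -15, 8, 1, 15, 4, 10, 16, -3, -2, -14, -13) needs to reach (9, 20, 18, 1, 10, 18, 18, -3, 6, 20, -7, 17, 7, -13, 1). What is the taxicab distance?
235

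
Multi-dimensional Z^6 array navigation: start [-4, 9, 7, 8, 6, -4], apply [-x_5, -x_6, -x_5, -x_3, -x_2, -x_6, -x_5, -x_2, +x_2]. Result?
(-4, 8, 6, 8, 3, -6)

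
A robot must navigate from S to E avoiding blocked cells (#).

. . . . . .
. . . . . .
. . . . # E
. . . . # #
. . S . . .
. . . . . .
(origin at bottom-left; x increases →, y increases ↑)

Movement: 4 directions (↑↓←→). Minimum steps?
7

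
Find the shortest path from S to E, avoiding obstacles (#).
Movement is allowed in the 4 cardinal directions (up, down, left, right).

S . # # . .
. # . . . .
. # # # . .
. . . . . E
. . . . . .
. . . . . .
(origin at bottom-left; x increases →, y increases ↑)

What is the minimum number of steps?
8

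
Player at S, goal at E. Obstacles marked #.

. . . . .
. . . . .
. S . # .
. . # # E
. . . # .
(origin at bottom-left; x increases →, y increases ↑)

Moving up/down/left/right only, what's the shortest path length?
6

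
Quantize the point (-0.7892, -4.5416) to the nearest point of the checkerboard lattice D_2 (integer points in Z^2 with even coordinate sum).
(-1, -5)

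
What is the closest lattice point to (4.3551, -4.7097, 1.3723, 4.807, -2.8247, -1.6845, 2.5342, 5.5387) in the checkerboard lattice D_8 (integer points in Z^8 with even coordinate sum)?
(4, -5, 1, 5, -3, -2, 2, 6)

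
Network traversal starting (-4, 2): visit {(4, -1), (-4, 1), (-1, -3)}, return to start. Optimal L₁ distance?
26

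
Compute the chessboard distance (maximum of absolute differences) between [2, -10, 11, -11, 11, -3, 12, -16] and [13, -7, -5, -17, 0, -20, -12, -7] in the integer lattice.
24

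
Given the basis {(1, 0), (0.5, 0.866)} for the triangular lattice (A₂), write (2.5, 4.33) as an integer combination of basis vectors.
5b₂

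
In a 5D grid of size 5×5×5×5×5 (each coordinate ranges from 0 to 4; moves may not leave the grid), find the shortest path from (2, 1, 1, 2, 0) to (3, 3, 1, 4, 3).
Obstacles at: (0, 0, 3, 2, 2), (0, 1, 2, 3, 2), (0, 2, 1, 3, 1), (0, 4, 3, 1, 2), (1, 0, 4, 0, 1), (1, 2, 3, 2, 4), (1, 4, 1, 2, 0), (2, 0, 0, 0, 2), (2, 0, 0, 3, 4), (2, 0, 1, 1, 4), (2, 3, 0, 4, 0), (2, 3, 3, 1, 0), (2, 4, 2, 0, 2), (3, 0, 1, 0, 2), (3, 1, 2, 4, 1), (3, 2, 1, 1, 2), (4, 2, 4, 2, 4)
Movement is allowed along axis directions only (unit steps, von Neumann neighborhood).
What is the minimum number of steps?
8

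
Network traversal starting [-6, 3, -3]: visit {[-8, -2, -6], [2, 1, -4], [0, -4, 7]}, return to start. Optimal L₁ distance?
62
(one optimal route: (-6, 3, -3) → (-8, -2, -6) → (0, -4, 7) → (2, 1, -4) → (-6, 3, -3))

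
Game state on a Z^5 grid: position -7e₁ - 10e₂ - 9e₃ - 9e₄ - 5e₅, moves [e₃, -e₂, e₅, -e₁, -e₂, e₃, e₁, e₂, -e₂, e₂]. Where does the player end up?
(-7, -11, -7, -9, -4)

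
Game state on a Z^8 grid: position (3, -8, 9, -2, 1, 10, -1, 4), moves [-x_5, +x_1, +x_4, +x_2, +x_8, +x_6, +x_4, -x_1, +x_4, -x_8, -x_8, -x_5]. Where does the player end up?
(3, -7, 9, 1, -1, 11, -1, 3)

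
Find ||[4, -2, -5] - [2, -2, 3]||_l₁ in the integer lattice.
10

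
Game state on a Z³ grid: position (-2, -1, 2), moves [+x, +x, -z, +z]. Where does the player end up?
(0, -1, 2)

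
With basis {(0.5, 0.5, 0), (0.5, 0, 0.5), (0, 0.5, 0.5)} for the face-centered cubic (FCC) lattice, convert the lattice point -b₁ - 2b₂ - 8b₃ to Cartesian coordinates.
(-1.5, -4.5, -5)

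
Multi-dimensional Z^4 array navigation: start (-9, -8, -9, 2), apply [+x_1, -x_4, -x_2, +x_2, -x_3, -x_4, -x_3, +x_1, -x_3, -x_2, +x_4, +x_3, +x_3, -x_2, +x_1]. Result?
(-6, -10, -10, 1)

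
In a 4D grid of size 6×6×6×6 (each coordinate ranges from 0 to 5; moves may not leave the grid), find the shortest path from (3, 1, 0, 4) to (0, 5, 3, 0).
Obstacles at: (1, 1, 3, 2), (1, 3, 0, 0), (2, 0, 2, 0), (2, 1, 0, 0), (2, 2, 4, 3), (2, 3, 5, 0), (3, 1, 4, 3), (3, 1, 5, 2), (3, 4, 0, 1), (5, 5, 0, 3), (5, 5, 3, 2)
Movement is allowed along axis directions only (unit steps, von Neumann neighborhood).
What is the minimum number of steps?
14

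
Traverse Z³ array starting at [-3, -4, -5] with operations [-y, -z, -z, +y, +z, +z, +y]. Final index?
(-3, -3, -5)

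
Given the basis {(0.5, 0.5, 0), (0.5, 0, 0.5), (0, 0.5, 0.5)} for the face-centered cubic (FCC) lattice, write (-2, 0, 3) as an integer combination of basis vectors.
-5b₁ + b₂ + 5b₃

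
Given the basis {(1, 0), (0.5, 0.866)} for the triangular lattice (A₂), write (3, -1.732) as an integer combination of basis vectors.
4b₁ - 2b₂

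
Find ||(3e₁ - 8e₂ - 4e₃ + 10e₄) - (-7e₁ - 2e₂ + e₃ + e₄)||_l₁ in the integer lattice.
30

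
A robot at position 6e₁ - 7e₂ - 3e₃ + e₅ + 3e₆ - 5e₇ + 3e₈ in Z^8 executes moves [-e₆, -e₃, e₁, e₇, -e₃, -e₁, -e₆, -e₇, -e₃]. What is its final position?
(6, -7, -6, 0, 1, 1, -5, 3)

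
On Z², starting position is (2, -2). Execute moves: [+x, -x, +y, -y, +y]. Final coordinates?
(2, -1)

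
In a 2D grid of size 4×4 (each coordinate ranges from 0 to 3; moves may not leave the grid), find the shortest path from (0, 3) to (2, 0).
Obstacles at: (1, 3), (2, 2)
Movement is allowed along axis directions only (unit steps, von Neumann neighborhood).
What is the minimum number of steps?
5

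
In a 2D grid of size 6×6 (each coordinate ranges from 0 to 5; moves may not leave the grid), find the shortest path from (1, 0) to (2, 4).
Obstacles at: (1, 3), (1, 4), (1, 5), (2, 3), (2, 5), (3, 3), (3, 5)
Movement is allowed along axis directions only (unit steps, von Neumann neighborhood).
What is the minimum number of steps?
9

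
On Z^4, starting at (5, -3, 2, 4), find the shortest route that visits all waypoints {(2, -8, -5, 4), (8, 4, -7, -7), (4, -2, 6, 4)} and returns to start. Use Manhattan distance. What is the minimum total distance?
86
(one optimal route: (5, -3, 2, 4) → (2, -8, -5, 4) → (8, 4, -7, -7) → (4, -2, 6, 4) → (5, -3, 2, 4))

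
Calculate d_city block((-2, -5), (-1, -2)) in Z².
4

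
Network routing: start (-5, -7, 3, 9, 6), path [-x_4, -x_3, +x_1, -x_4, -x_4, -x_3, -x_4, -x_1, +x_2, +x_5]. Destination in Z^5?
(-5, -6, 1, 5, 7)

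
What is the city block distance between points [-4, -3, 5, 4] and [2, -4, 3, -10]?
23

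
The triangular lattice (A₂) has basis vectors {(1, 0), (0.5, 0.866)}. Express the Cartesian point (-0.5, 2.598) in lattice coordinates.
-2b₁ + 3b₂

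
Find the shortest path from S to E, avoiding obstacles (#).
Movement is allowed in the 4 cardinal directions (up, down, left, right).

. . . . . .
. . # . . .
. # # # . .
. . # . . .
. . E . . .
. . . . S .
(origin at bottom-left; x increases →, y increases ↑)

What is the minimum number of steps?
3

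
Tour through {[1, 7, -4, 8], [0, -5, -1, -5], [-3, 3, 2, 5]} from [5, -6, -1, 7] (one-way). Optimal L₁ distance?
59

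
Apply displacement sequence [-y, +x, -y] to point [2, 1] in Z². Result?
(3, -1)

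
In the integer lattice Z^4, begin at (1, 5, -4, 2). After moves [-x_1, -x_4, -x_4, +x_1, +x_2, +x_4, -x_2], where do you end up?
(1, 5, -4, 1)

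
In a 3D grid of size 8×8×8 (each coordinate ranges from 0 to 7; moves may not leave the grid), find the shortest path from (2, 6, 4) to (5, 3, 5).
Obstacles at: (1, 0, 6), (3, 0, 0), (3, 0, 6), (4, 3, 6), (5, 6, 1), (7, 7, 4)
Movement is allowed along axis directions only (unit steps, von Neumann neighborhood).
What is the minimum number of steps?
7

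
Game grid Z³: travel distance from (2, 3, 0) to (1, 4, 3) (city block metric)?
5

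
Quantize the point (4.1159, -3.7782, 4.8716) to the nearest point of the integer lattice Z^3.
(4, -4, 5)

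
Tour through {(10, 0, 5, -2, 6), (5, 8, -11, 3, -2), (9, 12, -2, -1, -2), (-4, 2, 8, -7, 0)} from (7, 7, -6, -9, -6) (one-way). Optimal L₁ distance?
104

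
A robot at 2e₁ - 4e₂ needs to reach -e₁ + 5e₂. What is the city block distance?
12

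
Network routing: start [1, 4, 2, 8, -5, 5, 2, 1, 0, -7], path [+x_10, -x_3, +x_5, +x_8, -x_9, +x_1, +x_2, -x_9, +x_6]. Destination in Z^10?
(2, 5, 1, 8, -4, 6, 2, 2, -2, -6)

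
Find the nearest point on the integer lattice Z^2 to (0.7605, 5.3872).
(1, 5)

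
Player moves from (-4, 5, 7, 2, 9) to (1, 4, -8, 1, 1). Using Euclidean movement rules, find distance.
17.7764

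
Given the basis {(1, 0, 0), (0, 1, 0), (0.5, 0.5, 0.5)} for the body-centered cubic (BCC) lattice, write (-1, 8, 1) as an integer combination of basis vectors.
-2b₁ + 7b₂ + 2b₃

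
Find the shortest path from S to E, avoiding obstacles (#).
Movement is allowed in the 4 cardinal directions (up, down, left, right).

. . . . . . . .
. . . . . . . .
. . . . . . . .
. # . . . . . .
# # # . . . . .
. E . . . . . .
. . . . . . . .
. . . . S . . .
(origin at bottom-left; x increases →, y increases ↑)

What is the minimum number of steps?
5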